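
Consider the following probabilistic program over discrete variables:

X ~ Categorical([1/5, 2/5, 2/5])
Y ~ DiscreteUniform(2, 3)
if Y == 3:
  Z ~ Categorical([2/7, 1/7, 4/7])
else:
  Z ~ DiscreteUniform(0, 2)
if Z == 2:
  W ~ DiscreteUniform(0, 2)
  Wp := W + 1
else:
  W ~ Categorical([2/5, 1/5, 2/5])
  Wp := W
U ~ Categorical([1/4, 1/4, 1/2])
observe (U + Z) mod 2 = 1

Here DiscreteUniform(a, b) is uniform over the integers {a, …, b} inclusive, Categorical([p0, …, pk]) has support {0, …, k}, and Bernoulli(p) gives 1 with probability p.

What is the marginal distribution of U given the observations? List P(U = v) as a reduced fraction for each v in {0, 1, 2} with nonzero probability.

P(U=0) = 5/31, P(U=1) = 16/31, P(U=2) = 10/31

Enumerate traces; 72 have nonzero weight after conditioning:
  (X=0, Y=2, Z=0, W=0, U=1) weight 1/300
  (X=0, Y=2, Z=0, W=1, U=1) weight 1/600
  (X=0, Y=2, Z=0, W=2, U=1) weight 1/300
  (X=0, Y=2, Z=1, W=0, U=0) weight 1/300
  (X=0, Y=2, Z=1, W=0, U=2) weight 1/150
  (X=0, Y=2, Z=1, W=1, U=0) weight 1/600
  (X=0, Y=2, Z=1, W=1, U=2) weight 1/300
  (X=0, Y=2, Z=1, W=2, U=0) weight 1/300
  … 64 more
Group by U:
  weight(U=0) = 5/84
  weight(U=1) = 4/21
  weight(U=2) = 5/42
Total weight = 5/84 + 4/21 + 5/42 = 31/84
P(U=0 | obs) = 5/84 / 31/84 = 5/31
P(U=1 | obs) = 4/21 / 31/84 = 16/31
P(U=2 | obs) = 5/42 / 31/84 = 10/31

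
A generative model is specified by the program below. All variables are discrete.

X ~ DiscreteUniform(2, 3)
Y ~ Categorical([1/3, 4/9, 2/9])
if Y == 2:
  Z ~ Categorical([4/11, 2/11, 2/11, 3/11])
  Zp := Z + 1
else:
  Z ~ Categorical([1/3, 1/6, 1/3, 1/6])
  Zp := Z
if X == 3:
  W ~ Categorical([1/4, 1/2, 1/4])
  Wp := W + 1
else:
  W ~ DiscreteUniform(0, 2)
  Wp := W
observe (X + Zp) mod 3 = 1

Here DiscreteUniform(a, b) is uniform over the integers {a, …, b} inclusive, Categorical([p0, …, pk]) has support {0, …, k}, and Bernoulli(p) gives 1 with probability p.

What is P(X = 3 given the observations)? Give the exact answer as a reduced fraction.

Enumerate traces; 21 have nonzero weight after conditioning:
  (X=2, Y=0, Z=2, W=0) weight 1/54
  (X=2, Y=0, Z=2, W=1) weight 1/54
  (X=2, Y=0, Z=2, W=2) weight 1/54
  (X=2, Y=1, Z=2, W=0) weight 2/81
  (X=2, Y=1, Z=2, W=1) weight 2/81
  (X=2, Y=1, Z=2, W=2) weight 2/81
  (X=2, Y=2, Z=1, W=0) weight 2/297
  (X=2, Y=2, Z=1, W=1) weight 2/297
  (X=3, Y=0, Z=1, W=0) weight 1/144
  … 12 more
Group by X:
  weight(X=2) = 89/594
  weight(X=3) = 161/1188
Total weight = 89/594 + 161/1188 = 113/396
P(X=2 | obs) = 89/594 / 113/396 = 178/339
P(X=3 | obs) = 161/1188 / 113/396 = 161/339

P(X = 3 | obs) = 161/339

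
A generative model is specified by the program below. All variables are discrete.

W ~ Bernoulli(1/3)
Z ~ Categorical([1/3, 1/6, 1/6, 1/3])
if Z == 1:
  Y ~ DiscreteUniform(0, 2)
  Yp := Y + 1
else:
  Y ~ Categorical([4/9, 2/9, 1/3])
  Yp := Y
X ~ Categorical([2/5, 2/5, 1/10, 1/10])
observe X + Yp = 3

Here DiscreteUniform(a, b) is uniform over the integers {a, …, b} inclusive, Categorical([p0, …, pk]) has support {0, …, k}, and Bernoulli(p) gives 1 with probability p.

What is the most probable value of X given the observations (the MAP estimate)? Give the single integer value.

Enumerate traces; 24 have nonzero weight after conditioning:
  (W=0, Z=0, Y=0, X=3) weight 4/405
  (W=0, Z=0, Y=1, X=2) weight 2/405
  (W=0, Z=0, Y=2, X=1) weight 4/135
  (W=0, Z=1, Y=0, X=2) weight 1/270
  (W=0, Z=1, Y=1, X=1) weight 2/135
  (W=0, Z=1, Y=2, X=0) weight 2/135
  (W=0, Z=2, Y=0, X=3) weight 2/405
  (W=0, Z=2, Y=1, X=2) weight 1/405
  … 16 more
Group by X:
  weight(X=0) = 1/45
  weight(X=1) = 2/15
  weight(X=2) = 13/540
  weight(X=3) = 1/27
Total weight = 1/45 + 2/15 + 13/540 + 1/27 = 13/60
P(X=0 | obs) = 1/45 / 13/60 = 4/39
P(X=1 | obs) = 2/15 / 13/60 = 8/13
P(X=2 | obs) = 13/540 / 13/60 = 1/9
P(X=3 | obs) = 1/27 / 13/60 = 20/117
argmax = 1

argmax_v P(X = v | obs) = 1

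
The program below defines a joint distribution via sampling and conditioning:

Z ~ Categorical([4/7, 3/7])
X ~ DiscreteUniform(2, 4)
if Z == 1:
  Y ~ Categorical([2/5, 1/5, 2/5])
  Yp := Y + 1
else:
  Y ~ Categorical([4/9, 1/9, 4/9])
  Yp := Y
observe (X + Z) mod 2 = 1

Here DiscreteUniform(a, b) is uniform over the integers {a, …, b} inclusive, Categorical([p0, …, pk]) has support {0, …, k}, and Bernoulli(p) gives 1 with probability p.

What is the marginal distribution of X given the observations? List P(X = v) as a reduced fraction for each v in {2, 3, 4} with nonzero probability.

P(X=2) = 3/10, P(X=3) = 2/5, P(X=4) = 3/10

Enumerate traces; 9 have nonzero weight after conditioning:
  (Z=0, X=3, Y=0) weight 16/189
  (Z=0, X=3, Y=1) weight 4/189
  (Z=0, X=3, Y=2) weight 16/189
  (Z=1, X=2, Y=0) weight 2/35
  (Z=1, X=2, Y=1) weight 1/35
  (Z=1, X=2, Y=2) weight 2/35
  (Z=1, X=4, Y=0) weight 2/35
  (Z=1, X=4, Y=1) weight 1/35
  … 1 more
Group by X:
  weight(X=2) = 1/7
  weight(X=3) = 4/21
  weight(X=4) = 1/7
Total weight = 1/7 + 4/21 + 1/7 = 10/21
P(X=2 | obs) = 1/7 / 10/21 = 3/10
P(X=3 | obs) = 4/21 / 10/21 = 2/5
P(X=4 | obs) = 1/7 / 10/21 = 3/10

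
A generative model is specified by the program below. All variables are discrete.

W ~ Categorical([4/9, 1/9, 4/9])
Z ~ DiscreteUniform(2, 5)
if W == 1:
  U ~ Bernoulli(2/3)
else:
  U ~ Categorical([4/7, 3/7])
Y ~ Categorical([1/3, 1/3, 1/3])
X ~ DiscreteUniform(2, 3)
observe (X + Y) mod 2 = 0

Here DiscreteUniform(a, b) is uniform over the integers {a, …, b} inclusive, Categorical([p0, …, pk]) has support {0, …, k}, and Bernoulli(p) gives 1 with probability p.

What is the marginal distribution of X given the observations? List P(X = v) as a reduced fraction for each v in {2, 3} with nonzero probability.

Enumerate traces; 72 have nonzero weight after conditioning:
  (W=0, Z=2, U=0, Y=0, X=2) weight 2/189
  (W=0, Z=2, U=0, Y=1, X=3) weight 2/189
  (W=0, Z=2, U=0, Y=2, X=2) weight 2/189
  (W=0, Z=2, U=1, Y=0, X=2) weight 1/126
  (W=0, Z=2, U=1, Y=1, X=3) weight 1/126
  (W=0, Z=2, U=1, Y=2, X=2) weight 1/126
  (W=0, Z=3, U=0, Y=0, X=2) weight 2/189
  (W=0, Z=3, U=0, Y=1, X=3) weight 2/189
  … 64 more
Group by X:
  weight(X=2) = 1/3
  weight(X=3) = 1/6
Total weight = 1/3 + 1/6 = 1/2
P(X=2 | obs) = 1/3 / 1/2 = 2/3
P(X=3 | obs) = 1/6 / 1/2 = 1/3

P(X=2) = 2/3, P(X=3) = 1/3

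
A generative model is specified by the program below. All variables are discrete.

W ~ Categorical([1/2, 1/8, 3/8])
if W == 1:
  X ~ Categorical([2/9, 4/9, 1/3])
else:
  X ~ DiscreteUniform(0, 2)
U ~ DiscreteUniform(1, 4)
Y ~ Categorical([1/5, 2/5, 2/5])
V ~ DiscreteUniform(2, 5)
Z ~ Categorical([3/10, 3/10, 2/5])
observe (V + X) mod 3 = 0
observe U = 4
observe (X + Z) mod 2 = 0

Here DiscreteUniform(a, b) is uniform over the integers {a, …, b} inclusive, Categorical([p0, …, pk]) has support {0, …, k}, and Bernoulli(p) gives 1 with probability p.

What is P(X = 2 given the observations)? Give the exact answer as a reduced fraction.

Enumerate traces; 54 have nonzero weight after conditioning:
  (W=0, X=0, U=4, Y=0, V=3, Z=0) weight 1/1600
  (W=0, X=0, U=4, Y=0, V=3, Z=2) weight 1/1200
  (W=0, X=0, U=4, Y=1, V=3, Z=0) weight 1/800
  (W=0, X=0, U=4, Y=1, V=3, Z=2) weight 1/600
  (W=0, X=0, U=4, Y=2, V=3, Z=0) weight 1/800
  (W=0, X=0, U=4, Y=2, V=3, Z=2) weight 1/600
  (W=0, X=1, U=4, Y=0, V=2, Z=1) weight 1/1600
  (W=0, X=1, U=4, Y=0, V=5, Z=1) weight 1/1600
  (W=0, X=2, U=4, Y=0, V=4, Z=0) weight 1/1600
  … 45 more
Group by X:
  weight(X=0) = 161/11520
  weight(X=1) = 5/384
  weight(X=2) = 7/480
Total weight = 161/11520 + 5/384 + 7/480 = 479/11520
P(X=0 | obs) = 161/11520 / 479/11520 = 161/479
P(X=1 | obs) = 5/384 / 479/11520 = 150/479
P(X=2 | obs) = 7/480 / 479/11520 = 168/479

P(X = 2 | obs) = 168/479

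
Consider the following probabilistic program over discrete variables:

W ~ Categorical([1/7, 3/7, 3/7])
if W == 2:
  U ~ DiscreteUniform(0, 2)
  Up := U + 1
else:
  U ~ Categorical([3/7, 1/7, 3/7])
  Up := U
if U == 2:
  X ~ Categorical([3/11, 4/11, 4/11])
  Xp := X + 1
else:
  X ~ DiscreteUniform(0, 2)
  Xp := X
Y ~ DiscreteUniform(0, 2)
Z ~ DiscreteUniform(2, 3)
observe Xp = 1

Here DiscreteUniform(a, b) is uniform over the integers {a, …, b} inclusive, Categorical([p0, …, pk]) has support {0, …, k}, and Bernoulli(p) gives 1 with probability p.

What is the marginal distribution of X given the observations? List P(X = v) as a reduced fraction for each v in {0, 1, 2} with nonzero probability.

Enumerate traces; 54 have nonzero weight after conditioning:
  (W=0, U=0, X=1, Y=0, Z=2) weight 1/294
  (W=0, U=0, X=1, Y=0, Z=3) weight 1/294
  (W=0, U=0, X=1, Y=1, Z=2) weight 1/294
  (W=0, U=0, X=1, Y=1, Z=3) weight 1/294
  (W=0, U=0, X=1, Y=2, Z=2) weight 1/294
  (W=0, U=0, X=1, Y=2, Z=3) weight 1/294
  (W=0, U=1, X=1, Y=0, Z=2) weight 1/882
  (W=0, U=1, X=1, Y=0, Z=3) weight 1/882
  (W=0, U=2, X=0, Y=0, Z=2) weight 3/1078
  … 45 more
Group by X:
  weight(X=0) = 57/539
  weight(X=1) = 10/49
Total weight = 57/539 + 10/49 = 167/539
P(X=0 | obs) = 57/539 / 167/539 = 57/167
P(X=1 | obs) = 10/49 / 167/539 = 110/167

P(X=0) = 57/167, P(X=1) = 110/167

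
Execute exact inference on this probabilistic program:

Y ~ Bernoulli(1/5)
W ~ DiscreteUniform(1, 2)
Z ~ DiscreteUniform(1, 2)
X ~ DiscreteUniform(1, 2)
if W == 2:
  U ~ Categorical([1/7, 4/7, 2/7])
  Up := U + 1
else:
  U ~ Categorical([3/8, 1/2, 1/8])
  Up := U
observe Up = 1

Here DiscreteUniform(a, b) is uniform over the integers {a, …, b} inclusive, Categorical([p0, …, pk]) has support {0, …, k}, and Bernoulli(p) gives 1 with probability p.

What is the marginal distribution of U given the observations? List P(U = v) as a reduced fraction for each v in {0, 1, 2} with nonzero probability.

P(U=0) = 2/9, P(U=1) = 7/9

Enumerate traces; 16 have nonzero weight after conditioning:
  (Y=0, W=1, Z=1, X=1, U=1) weight 1/20
  (Y=0, W=1, Z=1, X=2, U=1) weight 1/20
  (Y=0, W=1, Z=2, X=1, U=1) weight 1/20
  (Y=0, W=1, Z=2, X=2, U=1) weight 1/20
  (Y=0, W=2, Z=1, X=1, U=0) weight 1/70
  (Y=0, W=2, Z=1, X=2, U=0) weight 1/70
  (Y=0, W=2, Z=2, X=1, U=0) weight 1/70
  (Y=0, W=2, Z=2, X=2, U=0) weight 1/70
  … 8 more
Group by U:
  weight(U=0) = 1/14
  weight(U=1) = 1/4
Total weight = 1/14 + 1/4 = 9/28
P(U=0 | obs) = 1/14 / 9/28 = 2/9
P(U=1 | obs) = 1/4 / 9/28 = 7/9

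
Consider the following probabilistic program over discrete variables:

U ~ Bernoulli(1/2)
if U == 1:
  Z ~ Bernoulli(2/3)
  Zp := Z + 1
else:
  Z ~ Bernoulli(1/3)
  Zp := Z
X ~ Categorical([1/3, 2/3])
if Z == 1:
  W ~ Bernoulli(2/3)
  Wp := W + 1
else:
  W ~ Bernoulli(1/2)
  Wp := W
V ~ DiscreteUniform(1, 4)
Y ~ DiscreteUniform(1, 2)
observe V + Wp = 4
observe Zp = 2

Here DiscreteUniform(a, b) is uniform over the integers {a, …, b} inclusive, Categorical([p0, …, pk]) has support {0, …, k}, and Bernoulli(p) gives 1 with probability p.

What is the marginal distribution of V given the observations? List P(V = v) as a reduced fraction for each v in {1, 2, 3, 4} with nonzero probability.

P(V=2) = 2/3, P(V=3) = 1/3

Enumerate traces; 8 have nonzero weight after conditioning:
  (U=1, Z=1, X=0, W=0, V=3, Y=1) weight 1/216
  (U=1, Z=1, X=0, W=0, V=3, Y=2) weight 1/216
  (U=1, Z=1, X=0, W=1, V=2, Y=1) weight 1/108
  (U=1, Z=1, X=0, W=1, V=2, Y=2) weight 1/108
  (U=1, Z=1, X=1, W=0, V=3, Y=1) weight 1/108
  (U=1, Z=1, X=1, W=0, V=3, Y=2) weight 1/108
  (U=1, Z=1, X=1, W=1, V=2, Y=1) weight 1/54
  (U=1, Z=1, X=1, W=1, V=2, Y=2) weight 1/54
Group by V:
  weight(V=2) = 1/18
  weight(V=3) = 1/36
Total weight = 1/18 + 1/36 = 1/12
P(V=2 | obs) = 1/18 / 1/12 = 2/3
P(V=3 | obs) = 1/36 / 1/12 = 1/3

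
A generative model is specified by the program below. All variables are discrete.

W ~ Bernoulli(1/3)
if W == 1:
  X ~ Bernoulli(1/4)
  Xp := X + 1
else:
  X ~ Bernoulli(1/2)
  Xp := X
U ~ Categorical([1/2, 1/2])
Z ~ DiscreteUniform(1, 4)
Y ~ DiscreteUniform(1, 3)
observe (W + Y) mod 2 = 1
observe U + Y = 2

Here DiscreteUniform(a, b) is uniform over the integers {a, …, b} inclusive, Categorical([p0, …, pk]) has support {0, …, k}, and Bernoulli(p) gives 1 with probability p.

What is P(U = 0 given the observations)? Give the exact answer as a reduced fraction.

Enumerate traces; 16 have nonzero weight after conditioning:
  (W=0, X=0, U=1, Z=1, Y=1) weight 1/72
  (W=0, X=0, U=1, Z=2, Y=1) weight 1/72
  (W=0, X=0, U=1, Z=3, Y=1) weight 1/72
  (W=0, X=0, U=1, Z=4, Y=1) weight 1/72
  (W=0, X=1, U=1, Z=1, Y=1) weight 1/72
  (W=0, X=1, U=1, Z=2, Y=1) weight 1/72
  (W=0, X=1, U=1, Z=3, Y=1) weight 1/72
  (W=0, X=1, U=1, Z=4, Y=1) weight 1/72
  (W=1, X=0, U=0, Z=1, Y=2) weight 1/96
  … 7 more
Group by U:
  weight(U=0) = 1/18
  weight(U=1) = 1/9
Total weight = 1/18 + 1/9 = 1/6
P(U=0 | obs) = 1/18 / 1/6 = 1/3
P(U=1 | obs) = 1/9 / 1/6 = 2/3

P(U = 0 | obs) = 1/3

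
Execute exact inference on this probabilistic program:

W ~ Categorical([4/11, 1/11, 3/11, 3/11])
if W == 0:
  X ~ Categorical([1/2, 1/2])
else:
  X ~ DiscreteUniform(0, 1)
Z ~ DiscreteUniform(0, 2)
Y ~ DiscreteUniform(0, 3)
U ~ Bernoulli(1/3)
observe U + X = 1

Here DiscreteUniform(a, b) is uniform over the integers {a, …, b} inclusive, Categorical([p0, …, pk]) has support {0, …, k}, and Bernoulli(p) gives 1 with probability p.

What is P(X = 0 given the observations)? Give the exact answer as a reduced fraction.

Enumerate traces; 96 have nonzero weight after conditioning:
  (W=0, X=0, Z=0, Y=0, U=1) weight 1/198
  (W=0, X=0, Z=0, Y=1, U=1) weight 1/198
  (W=0, X=0, Z=0, Y=2, U=1) weight 1/198
  (W=0, X=0, Z=0, Y=3, U=1) weight 1/198
  (W=0, X=0, Z=1, Y=0, U=1) weight 1/198
  (W=0, X=0, Z=1, Y=1, U=1) weight 1/198
  (W=0, X=0, Z=1, Y=2, U=1) weight 1/198
  (W=0, X=0, Z=1, Y=3, U=1) weight 1/198
  (W=0, X=1, Z=0, Y=0, U=0) weight 1/99
  … 87 more
Group by X:
  weight(X=0) = 1/6
  weight(X=1) = 1/3
Total weight = 1/6 + 1/3 = 1/2
P(X=0 | obs) = 1/6 / 1/2 = 1/3
P(X=1 | obs) = 1/3 / 1/2 = 2/3

P(X = 0 | obs) = 1/3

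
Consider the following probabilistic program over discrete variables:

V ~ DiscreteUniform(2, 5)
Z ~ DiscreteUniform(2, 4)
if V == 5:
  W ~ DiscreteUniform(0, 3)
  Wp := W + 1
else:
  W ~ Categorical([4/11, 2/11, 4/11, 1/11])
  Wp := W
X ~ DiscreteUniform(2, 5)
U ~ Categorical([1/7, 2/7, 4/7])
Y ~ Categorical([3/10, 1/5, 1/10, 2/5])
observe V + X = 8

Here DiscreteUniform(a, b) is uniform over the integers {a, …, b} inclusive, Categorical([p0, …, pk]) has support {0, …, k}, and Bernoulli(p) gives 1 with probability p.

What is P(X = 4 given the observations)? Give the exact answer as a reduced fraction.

Enumerate traces; 432 have nonzero weight after conditioning:
  (V=3, Z=2, W=0, X=5, U=0, Y=0) weight 1/3080
  (V=3, Z=2, W=0, X=5, U=0, Y=1) weight 1/4620
  (V=3, Z=2, W=0, X=5, U=0, Y=2) weight 1/9240
  (V=3, Z=2, W=0, X=5, U=0, Y=3) weight 1/2310
  (V=3, Z=2, W=0, X=5, U=1, Y=0) weight 1/1540
  (V=3, Z=2, W=0, X=5, U=1, Y=1) weight 1/2310
  (V=3, Z=2, W=0, X=5, U=1, Y=2) weight 1/4620
  (V=3, Z=2, W=0, X=5, U=1, Y=3) weight 1/1155
  (V=4, Z=2, W=0, X=4, U=0, Y=0) weight 1/3080
  (V=5, Z=2, W=0, X=3, U=0, Y=0) weight 1/4480
  … 422 more
Group by X:
  weight(X=3) = 1/16
  weight(X=4) = 1/16
  weight(X=5) = 1/16
Total weight = 1/16 + 1/16 + 1/16 = 3/16
P(X=3 | obs) = 1/16 / 3/16 = 1/3
P(X=4 | obs) = 1/16 / 3/16 = 1/3
P(X=5 | obs) = 1/16 / 3/16 = 1/3

P(X = 4 | obs) = 1/3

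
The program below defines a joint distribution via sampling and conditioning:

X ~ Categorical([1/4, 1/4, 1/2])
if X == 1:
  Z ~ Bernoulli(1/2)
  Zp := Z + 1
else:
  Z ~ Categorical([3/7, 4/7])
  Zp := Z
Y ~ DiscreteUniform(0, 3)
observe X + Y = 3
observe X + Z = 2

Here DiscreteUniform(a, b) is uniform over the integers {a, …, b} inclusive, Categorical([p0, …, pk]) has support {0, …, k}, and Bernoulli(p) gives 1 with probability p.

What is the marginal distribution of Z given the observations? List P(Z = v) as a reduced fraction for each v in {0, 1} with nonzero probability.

P(Z=0) = 12/19, P(Z=1) = 7/19

Enumerate traces; 2 have nonzero weight after conditioning:
  (X=1, Z=1, Y=2) weight 1/32
  (X=2, Z=0, Y=1) weight 3/56
Group by Z:
  weight(Z=0) = 3/56
  weight(Z=1) = 1/32
Total weight = 3/56 + 1/32 = 19/224
P(Z=0 | obs) = 3/56 / 19/224 = 12/19
P(Z=1 | obs) = 1/32 / 19/224 = 7/19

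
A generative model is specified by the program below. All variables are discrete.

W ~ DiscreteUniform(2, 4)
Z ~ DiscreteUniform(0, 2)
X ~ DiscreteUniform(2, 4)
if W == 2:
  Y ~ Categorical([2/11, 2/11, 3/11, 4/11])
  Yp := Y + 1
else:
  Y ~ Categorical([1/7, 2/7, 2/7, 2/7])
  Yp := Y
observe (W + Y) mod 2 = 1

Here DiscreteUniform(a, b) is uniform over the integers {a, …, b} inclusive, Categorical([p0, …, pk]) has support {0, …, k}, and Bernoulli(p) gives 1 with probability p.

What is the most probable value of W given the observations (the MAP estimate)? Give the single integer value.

Enumerate traces; 54 have nonzero weight after conditioning:
  (W=2, Z=0, X=2, Y=1) weight 2/297
  (W=2, Z=0, X=2, Y=3) weight 4/297
  (W=2, Z=0, X=3, Y=1) weight 2/297
  (W=2, Z=0, X=3, Y=3) weight 4/297
  (W=2, Z=0, X=4, Y=1) weight 2/297
  (W=2, Z=0, X=4, Y=3) weight 4/297
  (W=2, Z=1, X=2, Y=1) weight 2/297
  (W=2, Z=1, X=2, Y=3) weight 4/297
  (W=3, Z=0, X=2, Y=0) weight 1/189
  (W=4, Z=0, X=2, Y=1) weight 2/189
  … 44 more
Group by W:
  weight(W=2) = 2/11
  weight(W=3) = 1/7
  weight(W=4) = 4/21
Total weight = 2/11 + 1/7 + 4/21 = 17/33
P(W=2 | obs) = 2/11 / 17/33 = 6/17
P(W=3 | obs) = 1/7 / 17/33 = 33/119
P(W=4 | obs) = 4/21 / 17/33 = 44/119
argmax = 4

argmax_v P(W = v | obs) = 4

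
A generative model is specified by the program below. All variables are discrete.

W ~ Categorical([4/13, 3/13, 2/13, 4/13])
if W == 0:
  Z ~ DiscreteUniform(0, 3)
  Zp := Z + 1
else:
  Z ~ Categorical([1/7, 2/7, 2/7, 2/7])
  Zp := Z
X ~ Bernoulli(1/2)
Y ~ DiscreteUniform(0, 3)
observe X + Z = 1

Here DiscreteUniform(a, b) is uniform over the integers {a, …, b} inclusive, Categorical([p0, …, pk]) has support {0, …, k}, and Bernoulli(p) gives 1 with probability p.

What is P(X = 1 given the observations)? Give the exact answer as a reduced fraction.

Enumerate traces; 32 have nonzero weight after conditioning:
  (W=0, Z=0, X=1, Y=0) weight 1/104
  (W=0, Z=0, X=1, Y=1) weight 1/104
  (W=0, Z=0, X=1, Y=2) weight 1/104
  (W=0, Z=0, X=1, Y=3) weight 1/104
  (W=0, Z=1, X=0, Y=0) weight 1/104
  (W=0, Z=1, X=0, Y=1) weight 1/104
  (W=0, Z=1, X=0, Y=2) weight 1/104
  (W=0, Z=1, X=0, Y=3) weight 1/104
  … 24 more
Group by X:
  weight(X=0) = 25/182
  weight(X=1) = 8/91
Total weight = 25/182 + 8/91 = 41/182
P(X=0 | obs) = 25/182 / 41/182 = 25/41
P(X=1 | obs) = 8/91 / 41/182 = 16/41

P(X = 1 | obs) = 16/41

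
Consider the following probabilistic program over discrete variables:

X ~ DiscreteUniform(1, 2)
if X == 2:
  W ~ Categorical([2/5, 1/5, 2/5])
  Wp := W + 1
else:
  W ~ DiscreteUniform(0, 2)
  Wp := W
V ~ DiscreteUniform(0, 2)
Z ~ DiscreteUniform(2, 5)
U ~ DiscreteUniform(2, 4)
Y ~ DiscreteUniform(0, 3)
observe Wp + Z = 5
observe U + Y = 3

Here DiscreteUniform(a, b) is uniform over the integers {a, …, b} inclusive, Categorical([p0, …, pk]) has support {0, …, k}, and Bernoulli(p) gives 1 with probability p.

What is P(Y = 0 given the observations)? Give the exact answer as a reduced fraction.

P(Y = 0 | obs) = 1/2

Enumerate traces; 36 have nonzero weight after conditioning:
  (X=1, W=0, V=0, Z=5, U=2, Y=1) weight 1/864
  (X=1, W=0, V=0, Z=5, U=3, Y=0) weight 1/864
  (X=1, W=0, V=1, Z=5, U=2, Y=1) weight 1/864
  (X=1, W=0, V=1, Z=5, U=3, Y=0) weight 1/864
  (X=1, W=0, V=2, Z=5, U=2, Y=1) weight 1/864
  (X=1, W=0, V=2, Z=5, U=3, Y=0) weight 1/864
  (X=1, W=1, V=0, Z=4, U=2, Y=1) weight 1/864
  (X=1, W=1, V=0, Z=4, U=3, Y=0) weight 1/864
  … 28 more
Group by Y:
  weight(Y=0) = 1/48
  weight(Y=1) = 1/48
Total weight = 1/48 + 1/48 = 1/24
P(Y=0 | obs) = 1/48 / 1/24 = 1/2
P(Y=1 | obs) = 1/48 / 1/24 = 1/2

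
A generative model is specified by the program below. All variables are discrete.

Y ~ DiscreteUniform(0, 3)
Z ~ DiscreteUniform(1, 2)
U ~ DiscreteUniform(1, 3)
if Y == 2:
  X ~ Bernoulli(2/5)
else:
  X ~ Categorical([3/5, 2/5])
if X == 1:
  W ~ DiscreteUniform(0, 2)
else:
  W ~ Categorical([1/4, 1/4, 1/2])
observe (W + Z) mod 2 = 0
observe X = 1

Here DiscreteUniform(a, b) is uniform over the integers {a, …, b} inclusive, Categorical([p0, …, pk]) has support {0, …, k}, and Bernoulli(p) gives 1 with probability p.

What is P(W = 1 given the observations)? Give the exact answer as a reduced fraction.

P(W = 1 | obs) = 1/3

Enumerate traces; 36 have nonzero weight after conditioning:
  (Y=0, Z=1, U=1, X=1, W=1) weight 1/180
  (Y=0, Z=1, U=2, X=1, W=1) weight 1/180
  (Y=0, Z=1, U=3, X=1, W=1) weight 1/180
  (Y=0, Z=2, U=1, X=1, W=0) weight 1/180
  (Y=0, Z=2, U=1, X=1, W=2) weight 1/180
  (Y=0, Z=2, U=2, X=1, W=0) weight 1/180
  (Y=0, Z=2, U=2, X=1, W=2) weight 1/180
  (Y=0, Z=2, U=3, X=1, W=0) weight 1/180
  … 28 more
Group by W:
  weight(W=0) = 1/15
  weight(W=1) = 1/15
  weight(W=2) = 1/15
Total weight = 1/15 + 1/15 + 1/15 = 1/5
P(W=0 | obs) = 1/15 / 1/5 = 1/3
P(W=1 | obs) = 1/15 / 1/5 = 1/3
P(W=2 | obs) = 1/15 / 1/5 = 1/3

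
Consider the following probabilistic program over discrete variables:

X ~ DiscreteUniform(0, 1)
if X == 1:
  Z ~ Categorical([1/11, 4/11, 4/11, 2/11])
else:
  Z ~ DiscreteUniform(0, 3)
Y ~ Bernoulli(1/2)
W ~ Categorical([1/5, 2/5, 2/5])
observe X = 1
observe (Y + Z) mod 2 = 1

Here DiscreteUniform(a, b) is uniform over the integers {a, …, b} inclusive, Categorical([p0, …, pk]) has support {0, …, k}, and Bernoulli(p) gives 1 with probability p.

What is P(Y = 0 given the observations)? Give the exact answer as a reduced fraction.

P(Y = 0 | obs) = 6/11

Enumerate traces; 12 have nonzero weight after conditioning:
  (X=1, Z=0, Y=1, W=0) weight 1/220
  (X=1, Z=0, Y=1, W=1) weight 1/110
  (X=1, Z=0, Y=1, W=2) weight 1/110
  (X=1, Z=1, Y=0, W=0) weight 1/55
  (X=1, Z=1, Y=0, W=1) weight 2/55
  (X=1, Z=1, Y=0, W=2) weight 2/55
  (X=1, Z=2, Y=1, W=0) weight 1/55
  (X=1, Z=2, Y=1, W=1) weight 2/55
  … 4 more
Group by Y:
  weight(Y=0) = 3/22
  weight(Y=1) = 5/44
Total weight = 3/22 + 5/44 = 1/4
P(Y=0 | obs) = 3/22 / 1/4 = 6/11
P(Y=1 | obs) = 5/44 / 1/4 = 5/11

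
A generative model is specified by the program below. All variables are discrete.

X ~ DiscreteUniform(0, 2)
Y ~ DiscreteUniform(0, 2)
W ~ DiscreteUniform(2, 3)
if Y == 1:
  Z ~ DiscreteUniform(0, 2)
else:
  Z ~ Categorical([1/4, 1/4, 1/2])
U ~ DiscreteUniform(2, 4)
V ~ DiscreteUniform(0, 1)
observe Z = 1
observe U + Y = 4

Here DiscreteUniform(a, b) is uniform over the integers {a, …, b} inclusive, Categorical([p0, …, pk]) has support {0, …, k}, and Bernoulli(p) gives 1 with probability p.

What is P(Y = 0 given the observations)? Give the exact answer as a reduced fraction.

P(Y = 0 | obs) = 3/10

Enumerate traces; 36 have nonzero weight after conditioning:
  (X=0, Y=0, W=2, Z=1, U=4, V=0) weight 1/432
  (X=0, Y=0, W=2, Z=1, U=4, V=1) weight 1/432
  (X=0, Y=0, W=3, Z=1, U=4, V=0) weight 1/432
  (X=0, Y=0, W=3, Z=1, U=4, V=1) weight 1/432
  (X=0, Y=1, W=2, Z=1, U=3, V=0) weight 1/324
  (X=0, Y=1, W=2, Z=1, U=3, V=1) weight 1/324
  (X=0, Y=1, W=3, Z=1, U=3, V=0) weight 1/324
  (X=0, Y=1, W=3, Z=1, U=3, V=1) weight 1/324
  (X=0, Y=2, W=2, Z=1, U=2, V=0) weight 1/432
  … 27 more
Group by Y:
  weight(Y=0) = 1/36
  weight(Y=1) = 1/27
  weight(Y=2) = 1/36
Total weight = 1/36 + 1/27 + 1/36 = 5/54
P(Y=0 | obs) = 1/36 / 5/54 = 3/10
P(Y=1 | obs) = 1/27 / 5/54 = 2/5
P(Y=2 | obs) = 1/36 / 5/54 = 3/10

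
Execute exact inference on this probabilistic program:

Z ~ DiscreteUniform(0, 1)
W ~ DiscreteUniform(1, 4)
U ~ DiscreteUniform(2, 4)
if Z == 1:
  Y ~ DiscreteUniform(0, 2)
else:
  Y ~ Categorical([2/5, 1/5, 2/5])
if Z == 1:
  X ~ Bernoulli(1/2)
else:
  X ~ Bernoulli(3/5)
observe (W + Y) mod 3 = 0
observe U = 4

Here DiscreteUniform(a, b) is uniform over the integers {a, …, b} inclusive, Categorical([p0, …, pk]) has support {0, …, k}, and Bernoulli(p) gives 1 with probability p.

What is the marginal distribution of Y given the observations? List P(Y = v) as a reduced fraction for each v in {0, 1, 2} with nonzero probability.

P(Y=0) = 11/41, P(Y=1) = 8/41, P(Y=2) = 22/41

Enumerate traces; 16 have nonzero weight after conditioning:
  (Z=0, W=1, U=4, Y=2, X=0) weight 1/150
  (Z=0, W=1, U=4, Y=2, X=1) weight 1/100
  (Z=0, W=2, U=4, Y=1, X=0) weight 1/300
  (Z=0, W=2, U=4, Y=1, X=1) weight 1/200
  (Z=0, W=3, U=4, Y=0, X=0) weight 1/150
  (Z=0, W=3, U=4, Y=0, X=1) weight 1/100
  (Z=0, W=4, U=4, Y=2, X=0) weight 1/150
  (Z=0, W=4, U=4, Y=2, X=1) weight 1/100
  … 8 more
Group by Y:
  weight(Y=0) = 11/360
  weight(Y=1) = 1/45
  weight(Y=2) = 11/180
Total weight = 11/360 + 1/45 + 11/180 = 41/360
P(Y=0 | obs) = 11/360 / 41/360 = 11/41
P(Y=1 | obs) = 1/45 / 41/360 = 8/41
P(Y=2 | obs) = 11/180 / 41/360 = 22/41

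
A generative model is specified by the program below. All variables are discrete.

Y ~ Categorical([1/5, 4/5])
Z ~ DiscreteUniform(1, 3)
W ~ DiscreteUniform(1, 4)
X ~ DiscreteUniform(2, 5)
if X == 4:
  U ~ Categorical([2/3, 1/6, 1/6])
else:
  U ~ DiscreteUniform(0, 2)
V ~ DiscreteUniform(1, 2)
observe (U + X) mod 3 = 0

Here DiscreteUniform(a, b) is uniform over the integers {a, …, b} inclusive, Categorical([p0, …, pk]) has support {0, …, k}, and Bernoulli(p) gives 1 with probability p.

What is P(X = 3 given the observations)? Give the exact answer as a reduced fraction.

Enumerate traces; 192 have nonzero weight after conditioning:
  (Y=0, Z=1, W=1, X=2, U=1, V=1) weight 1/1440
  (Y=0, Z=1, W=1, X=2, U=1, V=2) weight 1/1440
  (Y=0, Z=1, W=1, X=3, U=0, V=1) weight 1/1440
  (Y=0, Z=1, W=1, X=3, U=0, V=2) weight 1/1440
  (Y=0, Z=1, W=1, X=4, U=2, V=1) weight 1/2880
  (Y=0, Z=1, W=1, X=4, U=2, V=2) weight 1/2880
  (Y=0, Z=1, W=1, X=5, U=1, V=1) weight 1/1440
  (Y=0, Z=1, W=1, X=5, U=1, V=2) weight 1/1440
  … 184 more
Group by X:
  weight(X=2) = 1/12
  weight(X=3) = 1/12
  weight(X=4) = 1/24
  weight(X=5) = 1/12
Total weight = 1/12 + 1/12 + 1/24 + 1/12 = 7/24
P(X=2 | obs) = 1/12 / 7/24 = 2/7
P(X=3 | obs) = 1/12 / 7/24 = 2/7
P(X=4 | obs) = 1/24 / 7/24 = 1/7
P(X=5 | obs) = 1/12 / 7/24 = 2/7

P(X = 3 | obs) = 2/7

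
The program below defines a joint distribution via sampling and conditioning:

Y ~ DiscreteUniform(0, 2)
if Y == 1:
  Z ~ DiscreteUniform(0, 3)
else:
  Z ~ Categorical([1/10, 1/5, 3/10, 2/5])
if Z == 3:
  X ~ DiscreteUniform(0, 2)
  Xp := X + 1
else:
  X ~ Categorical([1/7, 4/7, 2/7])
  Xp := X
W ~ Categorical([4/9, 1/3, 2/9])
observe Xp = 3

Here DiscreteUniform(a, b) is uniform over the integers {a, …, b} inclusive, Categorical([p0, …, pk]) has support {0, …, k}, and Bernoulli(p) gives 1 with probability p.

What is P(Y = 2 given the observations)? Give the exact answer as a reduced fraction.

P(Y = 2 | obs) = 8/21

Enumerate traces; 9 have nonzero weight after conditioning:
  (Y=0, Z=3, X=2, W=0) weight 8/405
  (Y=0, Z=3, X=2, W=1) weight 2/135
  (Y=0, Z=3, X=2, W=2) weight 4/405
  (Y=1, Z=3, X=2, W=0) weight 1/81
  (Y=1, Z=3, X=2, W=1) weight 1/108
  (Y=1, Z=3, X=2, W=2) weight 1/162
  (Y=2, Z=3, X=2, W=0) weight 8/405
  (Y=2, Z=3, X=2, W=1) weight 2/135
  … 1 more
Group by Y:
  weight(Y=0) = 2/45
  weight(Y=1) = 1/36
  weight(Y=2) = 2/45
Total weight = 2/45 + 1/36 + 2/45 = 7/60
P(Y=0 | obs) = 2/45 / 7/60 = 8/21
P(Y=1 | obs) = 1/36 / 7/60 = 5/21
P(Y=2 | obs) = 2/45 / 7/60 = 8/21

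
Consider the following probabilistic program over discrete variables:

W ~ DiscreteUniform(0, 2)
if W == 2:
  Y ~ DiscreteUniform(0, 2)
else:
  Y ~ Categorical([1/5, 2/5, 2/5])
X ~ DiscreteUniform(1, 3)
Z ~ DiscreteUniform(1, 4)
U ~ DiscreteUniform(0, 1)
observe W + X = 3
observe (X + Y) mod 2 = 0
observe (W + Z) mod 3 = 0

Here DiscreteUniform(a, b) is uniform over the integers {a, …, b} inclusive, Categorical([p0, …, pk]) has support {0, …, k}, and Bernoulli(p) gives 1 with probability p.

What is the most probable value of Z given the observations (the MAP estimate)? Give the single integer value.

argmax_v P(Z = v | obs) = 2

Enumerate traces; 10 have nonzero weight after conditioning:
  (W=0, Y=1, X=3, Z=3, U=0) weight 1/180
  (W=0, Y=1, X=3, Z=3, U=1) weight 1/180
  (W=1, Y=0, X=2, Z=2, U=0) weight 1/360
  (W=1, Y=0, X=2, Z=2, U=1) weight 1/360
  (W=1, Y=2, X=2, Z=2, U=0) weight 1/180
  (W=1, Y=2, X=2, Z=2, U=1) weight 1/180
  (W=2, Y=1, X=1, Z=1, U=0) weight 1/216
  (W=2, Y=1, X=1, Z=1, U=1) weight 1/216
  (W=2, Y=1, X=1, Z=4, U=0) weight 1/216
  … 1 more
Group by Z:
  weight(Z=1) = 1/108
  weight(Z=2) = 1/60
  weight(Z=3) = 1/90
  weight(Z=4) = 1/108
Total weight = 1/108 + 1/60 + 1/90 + 1/108 = 5/108
P(Z=1 | obs) = 1/108 / 5/108 = 1/5
P(Z=2 | obs) = 1/60 / 5/108 = 9/25
P(Z=3 | obs) = 1/90 / 5/108 = 6/25
P(Z=4 | obs) = 1/108 / 5/108 = 1/5
argmax = 2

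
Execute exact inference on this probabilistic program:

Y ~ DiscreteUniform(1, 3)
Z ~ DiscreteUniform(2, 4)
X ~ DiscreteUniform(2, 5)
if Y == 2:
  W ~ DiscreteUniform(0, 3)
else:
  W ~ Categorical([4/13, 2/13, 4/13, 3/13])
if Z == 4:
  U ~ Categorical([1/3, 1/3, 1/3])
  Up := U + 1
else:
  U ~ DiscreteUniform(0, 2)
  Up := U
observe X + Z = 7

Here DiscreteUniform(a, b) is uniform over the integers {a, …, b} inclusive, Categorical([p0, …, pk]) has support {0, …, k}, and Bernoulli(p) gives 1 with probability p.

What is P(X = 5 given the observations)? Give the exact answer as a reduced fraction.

Enumerate traces; 108 have nonzero weight after conditioning:
  (Y=1, Z=2, X=5, W=0, U=0) weight 1/351
  (Y=1, Z=2, X=5, W=0, U=1) weight 1/351
  (Y=1, Z=2, X=5, W=0, U=2) weight 1/351
  (Y=1, Z=2, X=5, W=1, U=0) weight 1/702
  (Y=1, Z=2, X=5, W=1, U=1) weight 1/702
  (Y=1, Z=2, X=5, W=1, U=2) weight 1/702
  (Y=1, Z=2, X=5, W=2, U=0) weight 1/351
  (Y=1, Z=2, X=5, W=2, U=1) weight 1/351
  (Y=1, Z=3, X=4, W=0, U=0) weight 1/351
  (Y=1, Z=4, X=3, W=0, U=0) weight 1/351
  … 98 more
Group by X:
  weight(X=3) = 1/12
  weight(X=4) = 1/12
  weight(X=5) = 1/12
Total weight = 1/12 + 1/12 + 1/12 = 1/4
P(X=3 | obs) = 1/12 / 1/4 = 1/3
P(X=4 | obs) = 1/12 / 1/4 = 1/3
P(X=5 | obs) = 1/12 / 1/4 = 1/3

P(X = 5 | obs) = 1/3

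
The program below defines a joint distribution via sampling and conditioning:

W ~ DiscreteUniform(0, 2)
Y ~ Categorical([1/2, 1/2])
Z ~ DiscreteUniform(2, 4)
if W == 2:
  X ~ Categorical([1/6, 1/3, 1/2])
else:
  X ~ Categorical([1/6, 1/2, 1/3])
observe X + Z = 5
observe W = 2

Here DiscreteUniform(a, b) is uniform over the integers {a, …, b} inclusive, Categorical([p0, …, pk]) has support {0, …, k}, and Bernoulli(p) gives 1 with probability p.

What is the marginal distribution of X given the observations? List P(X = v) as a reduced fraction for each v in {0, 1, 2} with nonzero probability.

P(X=1) = 2/5, P(X=2) = 3/5

Enumerate traces; 4 have nonzero weight after conditioning:
  (W=2, Y=0, Z=3, X=2) weight 1/36
  (W=2, Y=0, Z=4, X=1) weight 1/54
  (W=2, Y=1, Z=3, X=2) weight 1/36
  (W=2, Y=1, Z=4, X=1) weight 1/54
Group by X:
  weight(X=1) = 1/27
  weight(X=2) = 1/18
Total weight = 1/27 + 1/18 = 5/54
P(X=1 | obs) = 1/27 / 5/54 = 2/5
P(X=2 | obs) = 1/18 / 5/54 = 3/5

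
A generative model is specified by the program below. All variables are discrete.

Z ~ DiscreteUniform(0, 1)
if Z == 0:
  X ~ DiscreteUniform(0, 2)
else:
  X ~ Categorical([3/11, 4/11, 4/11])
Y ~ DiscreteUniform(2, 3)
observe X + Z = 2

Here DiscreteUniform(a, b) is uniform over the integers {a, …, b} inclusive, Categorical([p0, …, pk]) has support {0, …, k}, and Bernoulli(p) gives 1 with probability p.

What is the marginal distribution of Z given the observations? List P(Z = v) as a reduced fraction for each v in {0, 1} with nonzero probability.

Enumerate traces; 4 have nonzero weight after conditioning:
  (Z=0, X=2, Y=2) weight 1/12
  (Z=0, X=2, Y=3) weight 1/12
  (Z=1, X=1, Y=2) weight 1/11
  (Z=1, X=1, Y=3) weight 1/11
Group by Z:
  weight(Z=0) = 1/6
  weight(Z=1) = 2/11
Total weight = 1/6 + 2/11 = 23/66
P(Z=0 | obs) = 1/6 / 23/66 = 11/23
P(Z=1 | obs) = 2/11 / 23/66 = 12/23

P(Z=0) = 11/23, P(Z=1) = 12/23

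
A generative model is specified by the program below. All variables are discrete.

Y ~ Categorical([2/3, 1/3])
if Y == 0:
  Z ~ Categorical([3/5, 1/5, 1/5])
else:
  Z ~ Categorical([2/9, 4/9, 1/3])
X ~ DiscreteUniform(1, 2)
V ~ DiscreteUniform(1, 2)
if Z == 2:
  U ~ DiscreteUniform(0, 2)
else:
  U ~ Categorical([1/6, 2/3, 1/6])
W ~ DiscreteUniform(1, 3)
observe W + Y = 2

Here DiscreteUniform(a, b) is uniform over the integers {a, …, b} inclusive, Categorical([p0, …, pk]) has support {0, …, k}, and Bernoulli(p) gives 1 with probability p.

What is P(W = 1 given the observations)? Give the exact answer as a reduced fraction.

P(W = 1 | obs) = 1/3

Enumerate traces; 72 have nonzero weight after conditioning:
  (Y=0, Z=0, X=1, V=1, U=0, W=2) weight 1/180
  (Y=0, Z=0, X=1, V=1, U=1, W=2) weight 1/45
  (Y=0, Z=0, X=1, V=1, U=2, W=2) weight 1/180
  (Y=0, Z=0, X=1, V=2, U=0, W=2) weight 1/180
  (Y=0, Z=0, X=1, V=2, U=1, W=2) weight 1/45
  (Y=0, Z=0, X=1, V=2, U=2, W=2) weight 1/180
  (Y=0, Z=0, X=2, V=1, U=0, W=2) weight 1/180
  (Y=0, Z=0, X=2, V=1, U=1, W=2) weight 1/45
  (Y=1, Z=0, X=1, V=1, U=0, W=1) weight 1/972
  … 63 more
Group by W:
  weight(W=1) = 1/9
  weight(W=2) = 2/9
Total weight = 1/9 + 2/9 = 1/3
P(W=1 | obs) = 1/9 / 1/3 = 1/3
P(W=2 | obs) = 2/9 / 1/3 = 2/3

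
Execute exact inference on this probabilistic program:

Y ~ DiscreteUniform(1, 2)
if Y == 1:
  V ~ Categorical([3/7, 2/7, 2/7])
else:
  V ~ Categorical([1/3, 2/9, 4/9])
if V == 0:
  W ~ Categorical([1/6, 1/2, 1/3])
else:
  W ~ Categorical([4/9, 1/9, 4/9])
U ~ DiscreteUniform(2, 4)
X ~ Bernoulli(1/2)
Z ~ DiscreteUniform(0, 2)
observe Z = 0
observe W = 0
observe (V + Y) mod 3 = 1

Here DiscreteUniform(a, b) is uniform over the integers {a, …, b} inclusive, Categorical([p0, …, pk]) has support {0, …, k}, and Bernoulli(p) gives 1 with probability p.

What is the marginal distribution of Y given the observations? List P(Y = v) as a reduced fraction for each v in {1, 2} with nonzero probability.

P(Y=1) = 81/305, P(Y=2) = 224/305

Enumerate traces; 12 have nonzero weight after conditioning:
  (Y=1, V=0, W=0, U=2, X=0, Z=0) weight 1/504
  (Y=1, V=0, W=0, U=2, X=1, Z=0) weight 1/504
  (Y=1, V=0, W=0, U=3, X=0, Z=0) weight 1/504
  (Y=1, V=0, W=0, U=3, X=1, Z=0) weight 1/504
  (Y=1, V=0, W=0, U=4, X=0, Z=0) weight 1/504
  (Y=1, V=0, W=0, U=4, X=1, Z=0) weight 1/504
  (Y=2, V=2, W=0, U=2, X=0, Z=0) weight 4/729
  (Y=2, V=2, W=0, U=2, X=1, Z=0) weight 4/729
  … 4 more
Group by Y:
  weight(Y=1) = 1/84
  weight(Y=2) = 8/243
Total weight = 1/84 + 8/243 = 305/6804
P(Y=1 | obs) = 1/84 / 305/6804 = 81/305
P(Y=2 | obs) = 8/243 / 305/6804 = 224/305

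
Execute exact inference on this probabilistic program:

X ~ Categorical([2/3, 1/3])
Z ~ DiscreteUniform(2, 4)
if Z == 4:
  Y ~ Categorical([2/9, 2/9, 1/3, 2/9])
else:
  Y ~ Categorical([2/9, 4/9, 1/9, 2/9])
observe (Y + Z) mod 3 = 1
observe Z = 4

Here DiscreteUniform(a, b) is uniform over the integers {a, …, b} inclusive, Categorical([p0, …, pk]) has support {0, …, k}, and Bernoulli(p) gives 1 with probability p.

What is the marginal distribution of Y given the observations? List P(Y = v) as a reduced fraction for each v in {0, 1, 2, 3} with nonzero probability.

P(Y=0) = 1/2, P(Y=3) = 1/2

Enumerate traces; 4 have nonzero weight after conditioning:
  (X=0, Z=4, Y=0) weight 4/81
  (X=0, Z=4, Y=3) weight 4/81
  (X=1, Z=4, Y=0) weight 2/81
  (X=1, Z=4, Y=3) weight 2/81
Group by Y:
  weight(Y=0) = 2/27
  weight(Y=3) = 2/27
Total weight = 2/27 + 2/27 = 4/27
P(Y=0 | obs) = 2/27 / 4/27 = 1/2
P(Y=3 | obs) = 2/27 / 4/27 = 1/2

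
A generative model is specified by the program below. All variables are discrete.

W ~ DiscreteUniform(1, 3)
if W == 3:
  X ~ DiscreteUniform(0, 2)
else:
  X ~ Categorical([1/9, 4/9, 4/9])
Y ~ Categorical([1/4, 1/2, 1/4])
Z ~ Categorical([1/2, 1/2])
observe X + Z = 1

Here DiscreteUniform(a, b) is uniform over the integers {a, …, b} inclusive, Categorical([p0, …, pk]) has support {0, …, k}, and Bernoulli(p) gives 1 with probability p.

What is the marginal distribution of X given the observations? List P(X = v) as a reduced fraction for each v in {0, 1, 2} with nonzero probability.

Enumerate traces; 18 have nonzero weight after conditioning:
  (W=1, X=0, Y=0, Z=1) weight 1/216
  (W=1, X=0, Y=1, Z=1) weight 1/108
  (W=1, X=0, Y=2, Z=1) weight 1/216
  (W=1, X=1, Y=0, Z=0) weight 1/54
  (W=1, X=1, Y=1, Z=0) weight 1/27
  (W=1, X=1, Y=2, Z=0) weight 1/54
  (W=2, X=0, Y=0, Z=1) weight 1/216
  (W=2, X=0, Y=1, Z=1) weight 1/108
  … 10 more
Group by X:
  weight(X=0) = 5/54
  weight(X=1) = 11/54
Total weight = 5/54 + 11/54 = 8/27
P(X=0 | obs) = 5/54 / 8/27 = 5/16
P(X=1 | obs) = 11/54 / 8/27 = 11/16

P(X=0) = 5/16, P(X=1) = 11/16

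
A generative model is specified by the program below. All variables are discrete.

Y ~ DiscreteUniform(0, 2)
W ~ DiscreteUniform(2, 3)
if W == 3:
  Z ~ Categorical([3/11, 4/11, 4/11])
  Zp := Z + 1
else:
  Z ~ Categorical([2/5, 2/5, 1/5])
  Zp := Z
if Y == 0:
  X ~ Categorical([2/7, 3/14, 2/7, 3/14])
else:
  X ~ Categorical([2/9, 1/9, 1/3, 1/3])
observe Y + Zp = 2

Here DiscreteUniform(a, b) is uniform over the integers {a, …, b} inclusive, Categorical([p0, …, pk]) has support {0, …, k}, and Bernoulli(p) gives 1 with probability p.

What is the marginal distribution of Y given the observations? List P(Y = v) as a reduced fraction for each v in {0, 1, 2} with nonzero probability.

P(Y=0) = 31/90, P(Y=1) = 37/90, P(Y=2) = 11/45

Enumerate traces; 20 have nonzero weight after conditioning:
  (Y=0, W=2, Z=2, X=0) weight 1/105
  (Y=0, W=2, Z=2, X=1) weight 1/140
  (Y=0, W=2, Z=2, X=2) weight 1/105
  (Y=0, W=2, Z=2, X=3) weight 1/140
  (Y=0, W=3, Z=1, X=0) weight 4/231
  (Y=0, W=3, Z=1, X=1) weight 1/77
  (Y=0, W=3, Z=1, X=2) weight 4/231
  (Y=0, W=3, Z=1, X=3) weight 1/77
  (Y=1, W=2, Z=1, X=0) weight 2/135
  (Y=2, W=2, Z=0, X=0) weight 2/135
  … 10 more
Group by Y:
  weight(Y=0) = 31/330
  weight(Y=1) = 37/330
  weight(Y=2) = 1/15
Total weight = 31/330 + 37/330 + 1/15 = 3/11
P(Y=0 | obs) = 31/330 / 3/11 = 31/90
P(Y=1 | obs) = 37/330 / 3/11 = 37/90
P(Y=2 | obs) = 1/15 / 3/11 = 11/45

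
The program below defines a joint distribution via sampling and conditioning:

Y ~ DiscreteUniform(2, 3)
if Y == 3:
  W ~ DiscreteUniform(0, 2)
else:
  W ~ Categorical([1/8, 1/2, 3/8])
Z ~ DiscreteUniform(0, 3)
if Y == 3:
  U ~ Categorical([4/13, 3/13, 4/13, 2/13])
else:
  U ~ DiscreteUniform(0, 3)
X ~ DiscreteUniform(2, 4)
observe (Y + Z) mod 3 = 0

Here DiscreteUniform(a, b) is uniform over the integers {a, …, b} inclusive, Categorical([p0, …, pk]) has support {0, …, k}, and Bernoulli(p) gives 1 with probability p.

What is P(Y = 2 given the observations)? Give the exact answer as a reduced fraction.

Enumerate traces; 108 have nonzero weight after conditioning:
  (Y=2, W=0, Z=1, U=0, X=2) weight 1/768
  (Y=2, W=0, Z=1, U=0, X=3) weight 1/768
  (Y=2, W=0, Z=1, U=0, X=4) weight 1/768
  (Y=2, W=0, Z=1, U=1, X=2) weight 1/768
  (Y=2, W=0, Z=1, U=1, X=3) weight 1/768
  (Y=2, W=0, Z=1, U=1, X=4) weight 1/768
  (Y=2, W=0, Z=1, U=2, X=2) weight 1/768
  (Y=2, W=0, Z=1, U=2, X=3) weight 1/768
  (Y=3, W=0, Z=0, U=0, X=2) weight 1/234
  … 99 more
Group by Y:
  weight(Y=2) = 1/8
  weight(Y=3) = 1/4
Total weight = 1/8 + 1/4 = 3/8
P(Y=2 | obs) = 1/8 / 3/8 = 1/3
P(Y=3 | obs) = 1/4 / 3/8 = 2/3

P(Y = 2 | obs) = 1/3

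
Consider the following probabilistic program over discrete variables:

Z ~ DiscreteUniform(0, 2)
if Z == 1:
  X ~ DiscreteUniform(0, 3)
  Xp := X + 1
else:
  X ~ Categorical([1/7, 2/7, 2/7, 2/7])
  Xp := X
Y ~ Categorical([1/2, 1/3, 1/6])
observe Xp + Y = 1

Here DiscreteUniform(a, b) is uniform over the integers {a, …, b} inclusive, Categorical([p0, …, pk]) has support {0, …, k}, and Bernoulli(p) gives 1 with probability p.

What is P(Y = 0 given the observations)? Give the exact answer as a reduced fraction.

Enumerate traces; 5 have nonzero weight after conditioning:
  (Z=0, X=0, Y=1) weight 1/63
  (Z=0, X=1, Y=0) weight 1/21
  (Z=1, X=0, Y=0) weight 1/24
  (Z=2, X=0, Y=1) weight 1/63
  (Z=2, X=1, Y=0) weight 1/21
Group by Y:
  weight(Y=0) = 23/168
  weight(Y=1) = 2/63
Total weight = 23/168 + 2/63 = 85/504
P(Y=0 | obs) = 23/168 / 85/504 = 69/85
P(Y=1 | obs) = 2/63 / 85/504 = 16/85

P(Y = 0 | obs) = 69/85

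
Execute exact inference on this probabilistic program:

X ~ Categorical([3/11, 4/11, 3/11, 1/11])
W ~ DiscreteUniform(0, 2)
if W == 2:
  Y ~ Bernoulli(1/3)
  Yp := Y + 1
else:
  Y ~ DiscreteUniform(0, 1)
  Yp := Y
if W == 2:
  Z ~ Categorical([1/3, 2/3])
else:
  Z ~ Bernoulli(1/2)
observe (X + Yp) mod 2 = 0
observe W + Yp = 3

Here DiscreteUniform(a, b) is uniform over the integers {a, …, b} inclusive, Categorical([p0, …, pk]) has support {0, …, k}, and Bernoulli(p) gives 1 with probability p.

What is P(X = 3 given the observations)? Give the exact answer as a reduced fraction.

Enumerate traces; 4 have nonzero weight after conditioning:
  (X=1, W=2, Y=0, Z=0) weight 8/297
  (X=1, W=2, Y=0, Z=1) weight 16/297
  (X=3, W=2, Y=0, Z=0) weight 2/297
  (X=3, W=2, Y=0, Z=1) weight 4/297
Group by X:
  weight(X=1) = 8/99
  weight(X=3) = 2/99
Total weight = 8/99 + 2/99 = 10/99
P(X=1 | obs) = 8/99 / 10/99 = 4/5
P(X=3 | obs) = 2/99 / 10/99 = 1/5

P(X = 3 | obs) = 1/5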